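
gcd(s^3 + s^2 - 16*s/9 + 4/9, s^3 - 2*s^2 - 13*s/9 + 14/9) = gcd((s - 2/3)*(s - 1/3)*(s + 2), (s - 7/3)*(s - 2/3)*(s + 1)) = s - 2/3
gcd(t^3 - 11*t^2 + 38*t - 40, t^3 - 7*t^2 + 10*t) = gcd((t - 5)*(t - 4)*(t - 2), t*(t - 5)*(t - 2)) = t^2 - 7*t + 10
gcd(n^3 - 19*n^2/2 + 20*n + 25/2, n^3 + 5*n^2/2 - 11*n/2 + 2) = 1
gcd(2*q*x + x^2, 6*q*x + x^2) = x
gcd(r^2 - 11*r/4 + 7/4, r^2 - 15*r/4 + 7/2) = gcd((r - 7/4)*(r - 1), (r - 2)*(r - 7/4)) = r - 7/4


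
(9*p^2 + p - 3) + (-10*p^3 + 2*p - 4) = -10*p^3 + 9*p^2 + 3*p - 7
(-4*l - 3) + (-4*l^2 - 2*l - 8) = -4*l^2 - 6*l - 11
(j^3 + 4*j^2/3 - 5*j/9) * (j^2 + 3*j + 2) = j^5 + 13*j^4/3 + 49*j^3/9 + j^2 - 10*j/9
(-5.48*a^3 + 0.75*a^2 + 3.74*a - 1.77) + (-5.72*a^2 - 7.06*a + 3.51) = -5.48*a^3 - 4.97*a^2 - 3.32*a + 1.74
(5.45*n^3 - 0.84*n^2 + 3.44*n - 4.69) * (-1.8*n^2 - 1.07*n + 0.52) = -9.81*n^5 - 4.3195*n^4 - 2.4592*n^3 + 4.3244*n^2 + 6.8071*n - 2.4388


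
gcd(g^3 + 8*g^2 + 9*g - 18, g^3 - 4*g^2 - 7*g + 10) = g - 1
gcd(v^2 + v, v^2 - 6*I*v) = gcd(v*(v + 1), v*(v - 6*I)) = v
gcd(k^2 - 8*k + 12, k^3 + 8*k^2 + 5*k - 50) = k - 2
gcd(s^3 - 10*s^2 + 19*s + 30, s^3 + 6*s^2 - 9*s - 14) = s + 1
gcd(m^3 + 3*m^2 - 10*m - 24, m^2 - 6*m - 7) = 1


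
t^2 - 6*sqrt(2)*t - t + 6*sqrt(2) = (t - 1)*(t - 6*sqrt(2))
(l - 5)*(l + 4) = l^2 - l - 20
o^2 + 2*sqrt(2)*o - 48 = (o - 4*sqrt(2))*(o + 6*sqrt(2))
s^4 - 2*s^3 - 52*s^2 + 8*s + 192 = (s - 8)*(s - 2)*(s + 2)*(s + 6)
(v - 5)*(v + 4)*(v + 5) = v^3 + 4*v^2 - 25*v - 100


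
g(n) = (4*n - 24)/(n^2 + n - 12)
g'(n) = (-2*n - 1)*(4*n - 24)/(n^2 + n - 12)^2 + 4/(n^2 + n - 12) = 4*(n^2 + n - (n - 6)*(2*n + 1) - 12)/(n^2 + n - 12)^2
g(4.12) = -0.83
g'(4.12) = 1.28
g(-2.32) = 3.72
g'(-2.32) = -1.96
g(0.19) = 1.97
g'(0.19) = -0.11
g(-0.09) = 2.02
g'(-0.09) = -0.19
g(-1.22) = 2.46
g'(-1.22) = -0.64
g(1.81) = 2.42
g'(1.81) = 1.04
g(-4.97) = -5.68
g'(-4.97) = -6.05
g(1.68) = 2.30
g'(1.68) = 0.81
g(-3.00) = 6.00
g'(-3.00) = -5.67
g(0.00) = 2.00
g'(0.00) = -0.17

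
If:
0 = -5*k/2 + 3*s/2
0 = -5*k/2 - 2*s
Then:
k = 0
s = 0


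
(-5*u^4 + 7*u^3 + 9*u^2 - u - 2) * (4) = -20*u^4 + 28*u^3 + 36*u^2 - 4*u - 8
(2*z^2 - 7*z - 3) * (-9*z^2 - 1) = -18*z^4 + 63*z^3 + 25*z^2 + 7*z + 3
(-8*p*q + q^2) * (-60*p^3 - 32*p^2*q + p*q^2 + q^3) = 480*p^4*q + 196*p^3*q^2 - 40*p^2*q^3 - 7*p*q^4 + q^5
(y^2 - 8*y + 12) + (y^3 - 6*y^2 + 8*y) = y^3 - 5*y^2 + 12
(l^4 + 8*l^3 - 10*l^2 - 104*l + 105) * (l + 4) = l^5 + 12*l^4 + 22*l^3 - 144*l^2 - 311*l + 420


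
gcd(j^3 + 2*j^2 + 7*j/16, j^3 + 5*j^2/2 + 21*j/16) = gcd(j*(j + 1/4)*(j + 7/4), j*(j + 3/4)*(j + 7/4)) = j^2 + 7*j/4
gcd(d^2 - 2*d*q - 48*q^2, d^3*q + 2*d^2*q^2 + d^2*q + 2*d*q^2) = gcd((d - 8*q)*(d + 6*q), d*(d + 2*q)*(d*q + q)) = 1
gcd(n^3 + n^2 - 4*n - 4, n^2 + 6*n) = 1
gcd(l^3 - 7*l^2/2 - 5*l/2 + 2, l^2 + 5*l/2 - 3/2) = l - 1/2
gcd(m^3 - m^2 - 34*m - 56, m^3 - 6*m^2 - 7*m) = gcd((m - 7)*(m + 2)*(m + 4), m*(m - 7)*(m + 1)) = m - 7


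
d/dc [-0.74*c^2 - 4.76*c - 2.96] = -1.48*c - 4.76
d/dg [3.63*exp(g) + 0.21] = 3.63*exp(g)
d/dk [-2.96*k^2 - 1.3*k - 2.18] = -5.92*k - 1.3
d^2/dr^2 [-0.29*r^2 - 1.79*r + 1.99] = -0.580000000000000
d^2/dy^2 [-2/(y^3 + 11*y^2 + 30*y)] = 4*(y*(3*y + 11)*(y^2 + 11*y + 30) - (3*y^2 + 22*y + 30)^2)/(y^3*(y^2 + 11*y + 30)^3)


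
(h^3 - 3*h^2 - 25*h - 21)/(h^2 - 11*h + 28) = (h^2 + 4*h + 3)/(h - 4)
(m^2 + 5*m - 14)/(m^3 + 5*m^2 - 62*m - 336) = (m - 2)/(m^2 - 2*m - 48)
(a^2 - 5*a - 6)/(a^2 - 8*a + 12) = (a + 1)/(a - 2)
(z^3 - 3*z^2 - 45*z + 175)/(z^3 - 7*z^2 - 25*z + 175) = (z^2 + 2*z - 35)/(z^2 - 2*z - 35)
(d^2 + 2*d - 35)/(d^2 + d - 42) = (d - 5)/(d - 6)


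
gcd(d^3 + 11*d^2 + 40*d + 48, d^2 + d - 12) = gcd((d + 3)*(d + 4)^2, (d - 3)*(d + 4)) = d + 4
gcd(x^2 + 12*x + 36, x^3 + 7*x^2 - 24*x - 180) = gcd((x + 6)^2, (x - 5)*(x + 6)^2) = x^2 + 12*x + 36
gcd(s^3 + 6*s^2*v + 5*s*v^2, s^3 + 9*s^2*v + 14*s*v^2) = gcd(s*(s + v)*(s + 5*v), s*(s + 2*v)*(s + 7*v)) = s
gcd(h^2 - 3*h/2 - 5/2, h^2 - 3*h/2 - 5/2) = h^2 - 3*h/2 - 5/2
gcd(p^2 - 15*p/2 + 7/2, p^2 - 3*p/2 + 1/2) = p - 1/2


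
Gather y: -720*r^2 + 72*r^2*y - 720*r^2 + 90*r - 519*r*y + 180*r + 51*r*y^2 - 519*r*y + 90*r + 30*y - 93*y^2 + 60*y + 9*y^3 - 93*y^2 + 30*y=-1440*r^2 + 360*r + 9*y^3 + y^2*(51*r - 186) + y*(72*r^2 - 1038*r + 120)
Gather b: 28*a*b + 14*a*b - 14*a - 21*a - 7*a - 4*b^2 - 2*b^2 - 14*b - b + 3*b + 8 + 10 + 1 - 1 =-42*a - 6*b^2 + b*(42*a - 12) + 18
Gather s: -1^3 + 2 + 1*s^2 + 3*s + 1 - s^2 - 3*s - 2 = 0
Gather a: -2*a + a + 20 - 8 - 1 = 11 - a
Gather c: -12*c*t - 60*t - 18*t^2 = -12*c*t - 18*t^2 - 60*t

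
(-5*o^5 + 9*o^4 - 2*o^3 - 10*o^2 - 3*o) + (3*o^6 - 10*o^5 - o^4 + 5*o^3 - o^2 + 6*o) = 3*o^6 - 15*o^5 + 8*o^4 + 3*o^3 - 11*o^2 + 3*o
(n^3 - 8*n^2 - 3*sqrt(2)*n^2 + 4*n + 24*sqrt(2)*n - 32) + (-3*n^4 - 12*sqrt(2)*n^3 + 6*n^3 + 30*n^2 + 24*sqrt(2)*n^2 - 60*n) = -3*n^4 - 12*sqrt(2)*n^3 + 7*n^3 + 22*n^2 + 21*sqrt(2)*n^2 - 56*n + 24*sqrt(2)*n - 32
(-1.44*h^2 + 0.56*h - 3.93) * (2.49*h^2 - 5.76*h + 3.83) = -3.5856*h^4 + 9.6888*h^3 - 18.5265*h^2 + 24.7816*h - 15.0519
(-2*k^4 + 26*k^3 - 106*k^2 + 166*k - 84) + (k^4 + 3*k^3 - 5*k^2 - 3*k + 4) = -k^4 + 29*k^3 - 111*k^2 + 163*k - 80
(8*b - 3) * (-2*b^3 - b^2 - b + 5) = -16*b^4 - 2*b^3 - 5*b^2 + 43*b - 15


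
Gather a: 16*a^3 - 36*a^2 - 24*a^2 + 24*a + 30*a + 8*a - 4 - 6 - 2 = 16*a^3 - 60*a^2 + 62*a - 12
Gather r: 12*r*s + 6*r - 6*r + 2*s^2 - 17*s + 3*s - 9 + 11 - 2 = 12*r*s + 2*s^2 - 14*s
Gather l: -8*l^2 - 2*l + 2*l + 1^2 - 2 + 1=-8*l^2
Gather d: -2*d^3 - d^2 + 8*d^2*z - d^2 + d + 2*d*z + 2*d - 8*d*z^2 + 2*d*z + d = -2*d^3 + d^2*(8*z - 2) + d*(-8*z^2 + 4*z + 4)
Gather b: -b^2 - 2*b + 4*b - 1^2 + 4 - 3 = -b^2 + 2*b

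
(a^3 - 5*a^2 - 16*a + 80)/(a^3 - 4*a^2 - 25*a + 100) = (a + 4)/(a + 5)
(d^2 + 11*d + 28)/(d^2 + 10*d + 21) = (d + 4)/(d + 3)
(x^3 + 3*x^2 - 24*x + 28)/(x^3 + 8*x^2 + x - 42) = (x - 2)/(x + 3)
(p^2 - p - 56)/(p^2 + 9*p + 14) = (p - 8)/(p + 2)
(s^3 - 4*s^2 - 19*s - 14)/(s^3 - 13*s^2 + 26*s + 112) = (s + 1)/(s - 8)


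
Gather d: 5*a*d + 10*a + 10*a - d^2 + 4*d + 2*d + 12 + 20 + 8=20*a - d^2 + d*(5*a + 6) + 40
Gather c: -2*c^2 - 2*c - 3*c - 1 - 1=-2*c^2 - 5*c - 2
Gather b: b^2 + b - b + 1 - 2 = b^2 - 1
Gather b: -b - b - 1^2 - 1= -2*b - 2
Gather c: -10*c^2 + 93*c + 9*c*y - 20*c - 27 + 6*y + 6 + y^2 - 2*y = -10*c^2 + c*(9*y + 73) + y^2 + 4*y - 21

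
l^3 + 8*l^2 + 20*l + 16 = (l + 2)^2*(l + 4)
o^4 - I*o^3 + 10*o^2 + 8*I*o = o*(o - 4*I)*(o + I)*(o + 2*I)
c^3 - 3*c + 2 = (c - 1)^2*(c + 2)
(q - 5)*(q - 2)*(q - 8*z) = q^3 - 8*q^2*z - 7*q^2 + 56*q*z + 10*q - 80*z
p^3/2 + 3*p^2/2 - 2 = (p/2 + 1)*(p - 1)*(p + 2)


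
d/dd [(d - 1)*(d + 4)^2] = (d + 4)*(3*d + 2)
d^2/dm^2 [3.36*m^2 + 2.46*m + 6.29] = 6.72000000000000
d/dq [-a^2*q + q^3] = -a^2 + 3*q^2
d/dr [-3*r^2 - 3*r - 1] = -6*r - 3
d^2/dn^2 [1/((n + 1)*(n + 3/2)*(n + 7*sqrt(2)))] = 4*(4*(n + 1)^2*(n + 7*sqrt(2))^2 + 2*(n + 1)^2*(n + 7*sqrt(2))*(2*n + 3) + (n + 1)^2*(2*n + 3)^2 + 2*(n + 1)*(n + 7*sqrt(2))^2*(2*n + 3) + (n + 1)*(n + 7*sqrt(2))*(2*n + 3)^2 + (n + 7*sqrt(2))^2*(2*n + 3)^2)/((n + 1)^3*(n + 7*sqrt(2))^3*(2*n + 3)^3)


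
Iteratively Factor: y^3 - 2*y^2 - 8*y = (y - 4)*(y^2 + 2*y) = (y - 4)*(y + 2)*(y)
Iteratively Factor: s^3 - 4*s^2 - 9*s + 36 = (s - 3)*(s^2 - s - 12) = (s - 4)*(s - 3)*(s + 3)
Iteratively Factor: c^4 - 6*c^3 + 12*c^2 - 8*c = (c - 2)*(c^3 - 4*c^2 + 4*c) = (c - 2)^2*(c^2 - 2*c) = (c - 2)^3*(c)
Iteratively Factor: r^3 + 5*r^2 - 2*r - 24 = (r + 4)*(r^2 + r - 6) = (r + 3)*(r + 4)*(r - 2)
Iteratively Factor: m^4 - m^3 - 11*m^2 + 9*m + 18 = (m + 1)*(m^3 - 2*m^2 - 9*m + 18) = (m - 2)*(m + 1)*(m^2 - 9) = (m - 2)*(m + 1)*(m + 3)*(m - 3)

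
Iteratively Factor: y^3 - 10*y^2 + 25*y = (y)*(y^2 - 10*y + 25) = y*(y - 5)*(y - 5)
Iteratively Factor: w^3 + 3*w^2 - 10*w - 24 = (w + 4)*(w^2 - w - 6) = (w + 2)*(w + 4)*(w - 3)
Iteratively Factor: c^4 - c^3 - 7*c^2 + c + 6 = (c + 2)*(c^3 - 3*c^2 - c + 3) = (c + 1)*(c + 2)*(c^2 - 4*c + 3) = (c - 3)*(c + 1)*(c + 2)*(c - 1)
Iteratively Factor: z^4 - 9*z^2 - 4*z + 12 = (z - 3)*(z^3 + 3*z^2 - 4) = (z - 3)*(z + 2)*(z^2 + z - 2) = (z - 3)*(z - 1)*(z + 2)*(z + 2)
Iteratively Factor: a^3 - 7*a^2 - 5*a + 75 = (a - 5)*(a^2 - 2*a - 15) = (a - 5)*(a + 3)*(a - 5)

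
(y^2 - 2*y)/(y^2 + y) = (y - 2)/(y + 1)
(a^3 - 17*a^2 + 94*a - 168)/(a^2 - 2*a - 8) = (a^2 - 13*a + 42)/(a + 2)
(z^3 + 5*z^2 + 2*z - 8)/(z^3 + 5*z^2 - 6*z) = (z^2 + 6*z + 8)/(z*(z + 6))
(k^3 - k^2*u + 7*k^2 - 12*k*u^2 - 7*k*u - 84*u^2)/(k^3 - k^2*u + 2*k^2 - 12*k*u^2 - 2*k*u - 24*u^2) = (k + 7)/(k + 2)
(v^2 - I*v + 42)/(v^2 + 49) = (v + 6*I)/(v + 7*I)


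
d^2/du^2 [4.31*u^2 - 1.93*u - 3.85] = 8.62000000000000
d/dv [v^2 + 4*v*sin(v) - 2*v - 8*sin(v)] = 4*v*cos(v) + 2*v + 4*sin(v) - 8*cos(v) - 2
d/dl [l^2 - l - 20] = 2*l - 1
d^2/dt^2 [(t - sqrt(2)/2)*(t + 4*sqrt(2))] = 2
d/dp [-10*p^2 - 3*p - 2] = -20*p - 3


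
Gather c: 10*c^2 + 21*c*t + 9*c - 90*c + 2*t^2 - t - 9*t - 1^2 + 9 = 10*c^2 + c*(21*t - 81) + 2*t^2 - 10*t + 8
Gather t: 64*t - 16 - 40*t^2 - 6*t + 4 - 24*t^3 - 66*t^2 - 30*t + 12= -24*t^3 - 106*t^2 + 28*t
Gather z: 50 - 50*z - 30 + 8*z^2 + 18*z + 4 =8*z^2 - 32*z + 24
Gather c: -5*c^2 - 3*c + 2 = -5*c^2 - 3*c + 2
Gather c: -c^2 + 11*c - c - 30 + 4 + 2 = -c^2 + 10*c - 24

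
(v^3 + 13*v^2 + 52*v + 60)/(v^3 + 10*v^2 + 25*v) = (v^2 + 8*v + 12)/(v*(v + 5))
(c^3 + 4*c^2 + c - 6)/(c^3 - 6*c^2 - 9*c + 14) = (c + 3)/(c - 7)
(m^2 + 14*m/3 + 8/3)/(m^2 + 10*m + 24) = (m + 2/3)/(m + 6)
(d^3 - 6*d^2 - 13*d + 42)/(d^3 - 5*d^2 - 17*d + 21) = (d - 2)/(d - 1)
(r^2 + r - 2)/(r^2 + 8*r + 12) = (r - 1)/(r + 6)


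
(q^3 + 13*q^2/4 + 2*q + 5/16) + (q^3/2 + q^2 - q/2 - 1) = 3*q^3/2 + 17*q^2/4 + 3*q/2 - 11/16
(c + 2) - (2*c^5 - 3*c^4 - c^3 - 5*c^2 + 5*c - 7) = -2*c^5 + 3*c^4 + c^3 + 5*c^2 - 4*c + 9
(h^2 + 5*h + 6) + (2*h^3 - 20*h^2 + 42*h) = 2*h^3 - 19*h^2 + 47*h + 6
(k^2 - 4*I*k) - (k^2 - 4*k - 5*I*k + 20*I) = 4*k + I*k - 20*I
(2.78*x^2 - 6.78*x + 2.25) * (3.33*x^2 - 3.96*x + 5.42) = 9.2574*x^4 - 33.5862*x^3 + 49.4089*x^2 - 45.6576*x + 12.195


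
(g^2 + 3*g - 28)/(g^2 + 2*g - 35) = (g - 4)/(g - 5)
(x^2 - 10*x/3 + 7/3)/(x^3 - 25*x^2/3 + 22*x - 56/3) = (x - 1)/(x^2 - 6*x + 8)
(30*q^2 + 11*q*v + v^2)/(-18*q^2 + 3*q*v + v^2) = (-5*q - v)/(3*q - v)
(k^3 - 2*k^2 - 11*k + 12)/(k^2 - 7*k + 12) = (k^2 + 2*k - 3)/(k - 3)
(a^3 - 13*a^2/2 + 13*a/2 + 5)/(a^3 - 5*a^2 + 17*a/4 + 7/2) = 2*(a - 5)/(2*a - 7)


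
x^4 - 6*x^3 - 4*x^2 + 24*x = x*(x - 6)*(x - 2)*(x + 2)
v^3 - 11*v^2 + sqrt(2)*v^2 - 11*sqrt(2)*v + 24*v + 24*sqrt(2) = (v - 8)*(v - 3)*(v + sqrt(2))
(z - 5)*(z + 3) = z^2 - 2*z - 15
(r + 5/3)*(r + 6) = r^2 + 23*r/3 + 10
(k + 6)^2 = k^2 + 12*k + 36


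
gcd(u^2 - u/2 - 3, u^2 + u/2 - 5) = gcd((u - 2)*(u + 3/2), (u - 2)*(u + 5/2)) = u - 2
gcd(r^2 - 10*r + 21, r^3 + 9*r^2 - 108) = r - 3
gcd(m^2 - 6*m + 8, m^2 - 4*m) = m - 4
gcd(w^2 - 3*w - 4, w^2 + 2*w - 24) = w - 4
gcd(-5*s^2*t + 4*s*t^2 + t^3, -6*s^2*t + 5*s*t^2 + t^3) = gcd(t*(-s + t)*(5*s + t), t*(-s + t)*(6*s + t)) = s*t - t^2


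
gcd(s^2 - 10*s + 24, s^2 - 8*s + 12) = s - 6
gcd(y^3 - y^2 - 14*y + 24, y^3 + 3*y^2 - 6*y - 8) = y^2 + 2*y - 8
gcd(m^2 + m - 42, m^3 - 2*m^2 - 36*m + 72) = m - 6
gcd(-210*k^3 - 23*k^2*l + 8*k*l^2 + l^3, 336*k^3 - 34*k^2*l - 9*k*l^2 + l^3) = 6*k + l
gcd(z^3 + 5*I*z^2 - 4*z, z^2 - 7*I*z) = z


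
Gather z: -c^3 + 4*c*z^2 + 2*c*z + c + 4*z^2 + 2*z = -c^3 + c + z^2*(4*c + 4) + z*(2*c + 2)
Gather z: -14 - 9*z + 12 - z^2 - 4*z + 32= -z^2 - 13*z + 30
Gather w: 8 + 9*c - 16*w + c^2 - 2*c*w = c^2 + 9*c + w*(-2*c - 16) + 8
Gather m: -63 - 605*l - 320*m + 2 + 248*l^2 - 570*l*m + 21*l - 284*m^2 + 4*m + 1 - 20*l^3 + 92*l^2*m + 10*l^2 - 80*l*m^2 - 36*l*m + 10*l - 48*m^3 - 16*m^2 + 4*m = -20*l^3 + 258*l^2 - 574*l - 48*m^3 + m^2*(-80*l - 300) + m*(92*l^2 - 606*l - 312) - 60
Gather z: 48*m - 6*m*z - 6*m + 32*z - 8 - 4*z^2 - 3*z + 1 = 42*m - 4*z^2 + z*(29 - 6*m) - 7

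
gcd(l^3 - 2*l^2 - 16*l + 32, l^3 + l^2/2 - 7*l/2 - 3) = l - 2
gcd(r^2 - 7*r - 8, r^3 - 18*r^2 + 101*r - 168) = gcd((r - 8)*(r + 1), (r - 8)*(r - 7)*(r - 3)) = r - 8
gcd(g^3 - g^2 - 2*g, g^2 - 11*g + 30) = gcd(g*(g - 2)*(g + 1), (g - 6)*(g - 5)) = 1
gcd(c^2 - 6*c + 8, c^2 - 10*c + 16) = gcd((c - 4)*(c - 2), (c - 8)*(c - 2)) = c - 2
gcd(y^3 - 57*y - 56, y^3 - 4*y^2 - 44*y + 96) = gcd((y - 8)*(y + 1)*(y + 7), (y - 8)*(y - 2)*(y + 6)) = y - 8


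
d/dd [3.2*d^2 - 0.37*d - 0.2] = 6.4*d - 0.37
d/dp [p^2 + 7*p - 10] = 2*p + 7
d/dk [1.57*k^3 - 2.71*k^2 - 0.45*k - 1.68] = 4.71*k^2 - 5.42*k - 0.45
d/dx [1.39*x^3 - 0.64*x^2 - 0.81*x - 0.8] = 4.17*x^2 - 1.28*x - 0.81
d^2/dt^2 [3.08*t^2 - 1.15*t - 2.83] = 6.16000000000000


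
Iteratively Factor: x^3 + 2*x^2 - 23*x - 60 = (x + 3)*(x^2 - x - 20) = (x - 5)*(x + 3)*(x + 4)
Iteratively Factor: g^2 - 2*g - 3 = (g - 3)*(g + 1)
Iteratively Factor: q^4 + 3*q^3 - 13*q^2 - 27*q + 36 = (q - 1)*(q^3 + 4*q^2 - 9*q - 36) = (q - 3)*(q - 1)*(q^2 + 7*q + 12) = (q - 3)*(q - 1)*(q + 3)*(q + 4)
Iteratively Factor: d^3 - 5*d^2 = (d)*(d^2 - 5*d) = d*(d - 5)*(d)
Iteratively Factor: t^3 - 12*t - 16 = (t + 2)*(t^2 - 2*t - 8) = (t + 2)^2*(t - 4)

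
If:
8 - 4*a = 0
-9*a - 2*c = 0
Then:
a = 2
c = -9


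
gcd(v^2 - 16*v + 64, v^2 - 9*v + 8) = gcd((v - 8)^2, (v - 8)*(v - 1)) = v - 8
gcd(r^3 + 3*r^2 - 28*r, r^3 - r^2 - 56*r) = r^2 + 7*r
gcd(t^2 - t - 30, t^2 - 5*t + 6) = 1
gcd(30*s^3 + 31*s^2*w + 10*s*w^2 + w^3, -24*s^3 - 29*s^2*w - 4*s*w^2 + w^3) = 3*s + w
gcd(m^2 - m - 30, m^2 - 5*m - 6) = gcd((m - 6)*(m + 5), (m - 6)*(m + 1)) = m - 6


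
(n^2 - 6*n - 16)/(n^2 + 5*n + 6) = (n - 8)/(n + 3)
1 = 1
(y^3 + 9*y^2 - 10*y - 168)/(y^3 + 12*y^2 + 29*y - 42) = (y - 4)/(y - 1)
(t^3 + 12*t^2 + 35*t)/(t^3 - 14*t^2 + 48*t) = (t^2 + 12*t + 35)/(t^2 - 14*t + 48)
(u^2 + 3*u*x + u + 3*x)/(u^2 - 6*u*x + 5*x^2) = (u^2 + 3*u*x + u + 3*x)/(u^2 - 6*u*x + 5*x^2)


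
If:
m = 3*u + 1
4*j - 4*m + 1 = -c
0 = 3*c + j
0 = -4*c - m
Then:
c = -1/5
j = 3/5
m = 4/5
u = -1/15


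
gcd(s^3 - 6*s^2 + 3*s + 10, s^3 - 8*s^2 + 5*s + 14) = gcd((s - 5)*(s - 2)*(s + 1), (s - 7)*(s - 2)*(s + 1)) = s^2 - s - 2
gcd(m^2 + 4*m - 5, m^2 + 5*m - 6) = m - 1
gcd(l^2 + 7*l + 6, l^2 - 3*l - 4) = l + 1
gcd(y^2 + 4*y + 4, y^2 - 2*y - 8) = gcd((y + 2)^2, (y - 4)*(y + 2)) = y + 2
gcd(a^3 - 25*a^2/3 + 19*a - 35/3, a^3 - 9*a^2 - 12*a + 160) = a - 5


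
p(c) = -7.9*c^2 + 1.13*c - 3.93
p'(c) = 1.13 - 15.8*c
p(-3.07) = -81.86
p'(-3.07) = 49.64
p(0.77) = -7.74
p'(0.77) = -11.04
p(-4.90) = -199.15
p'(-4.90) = 78.55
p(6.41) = -321.28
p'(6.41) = -100.15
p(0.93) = -9.71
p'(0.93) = -13.56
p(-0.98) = -12.62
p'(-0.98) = 16.61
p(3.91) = -120.29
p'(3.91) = -60.65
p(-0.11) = -4.15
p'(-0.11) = 2.87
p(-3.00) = -78.42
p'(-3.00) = 48.53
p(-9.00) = -654.00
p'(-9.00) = 143.33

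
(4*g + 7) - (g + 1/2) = 3*g + 13/2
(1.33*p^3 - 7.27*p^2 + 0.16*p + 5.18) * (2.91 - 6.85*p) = -9.1105*p^4 + 53.6698*p^3 - 22.2517*p^2 - 35.0174*p + 15.0738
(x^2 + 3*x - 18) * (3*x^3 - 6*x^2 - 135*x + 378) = 3*x^5 + 3*x^4 - 207*x^3 + 81*x^2 + 3564*x - 6804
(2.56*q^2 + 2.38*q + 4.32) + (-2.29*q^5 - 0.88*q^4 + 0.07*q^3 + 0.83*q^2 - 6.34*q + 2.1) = -2.29*q^5 - 0.88*q^4 + 0.07*q^3 + 3.39*q^2 - 3.96*q + 6.42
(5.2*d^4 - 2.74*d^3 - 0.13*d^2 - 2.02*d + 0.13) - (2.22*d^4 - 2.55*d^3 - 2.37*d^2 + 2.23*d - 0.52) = 2.98*d^4 - 0.19*d^3 + 2.24*d^2 - 4.25*d + 0.65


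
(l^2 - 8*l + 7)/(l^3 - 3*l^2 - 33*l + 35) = 1/(l + 5)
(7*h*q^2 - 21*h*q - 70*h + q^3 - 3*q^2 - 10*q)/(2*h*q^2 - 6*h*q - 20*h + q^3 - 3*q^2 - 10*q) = (7*h + q)/(2*h + q)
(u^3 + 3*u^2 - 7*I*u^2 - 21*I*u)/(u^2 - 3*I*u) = (u^2 + u*(3 - 7*I) - 21*I)/(u - 3*I)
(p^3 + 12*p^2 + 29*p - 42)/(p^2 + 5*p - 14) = (p^2 + 5*p - 6)/(p - 2)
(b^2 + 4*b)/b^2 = (b + 4)/b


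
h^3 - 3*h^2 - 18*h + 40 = (h - 5)*(h - 2)*(h + 4)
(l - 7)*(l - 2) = l^2 - 9*l + 14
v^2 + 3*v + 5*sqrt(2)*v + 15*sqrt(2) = (v + 3)*(v + 5*sqrt(2))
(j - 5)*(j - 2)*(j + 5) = j^3 - 2*j^2 - 25*j + 50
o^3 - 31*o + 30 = (o - 5)*(o - 1)*(o + 6)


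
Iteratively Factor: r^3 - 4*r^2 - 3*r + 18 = (r + 2)*(r^2 - 6*r + 9) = (r - 3)*(r + 2)*(r - 3)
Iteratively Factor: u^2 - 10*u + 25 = (u - 5)*(u - 5)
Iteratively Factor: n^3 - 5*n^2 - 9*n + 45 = (n - 5)*(n^2 - 9) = (n - 5)*(n - 3)*(n + 3)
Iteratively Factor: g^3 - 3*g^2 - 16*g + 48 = (g + 4)*(g^2 - 7*g + 12) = (g - 4)*(g + 4)*(g - 3)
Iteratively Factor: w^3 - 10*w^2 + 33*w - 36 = (w - 3)*(w^2 - 7*w + 12) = (w - 3)^2*(w - 4)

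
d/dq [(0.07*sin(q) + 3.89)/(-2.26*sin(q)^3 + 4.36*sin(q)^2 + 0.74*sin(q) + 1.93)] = (0.3164*sin(q)^3 + 26.069*sin(q)^2 - 33.9208*sin(q) - 2.7435)*cos(q)/(5.1076*sin(q)^6 - 19.7072*sin(q)^5 + 15.6648*sin(q)^4 - 2.2708*sin(q)^3 + 17.3772*sin(q)^2 + 2.8564*sin(q) + 3.7249)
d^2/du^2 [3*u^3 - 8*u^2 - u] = 18*u - 16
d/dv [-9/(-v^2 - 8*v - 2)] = 18*(-v - 4)/(v^2 + 8*v + 2)^2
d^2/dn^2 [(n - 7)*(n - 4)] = 2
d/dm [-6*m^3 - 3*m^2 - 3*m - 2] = -18*m^2 - 6*m - 3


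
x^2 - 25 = (x - 5)*(x + 5)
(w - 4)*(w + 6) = w^2 + 2*w - 24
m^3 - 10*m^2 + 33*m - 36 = (m - 4)*(m - 3)^2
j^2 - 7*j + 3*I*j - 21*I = (j - 7)*(j + 3*I)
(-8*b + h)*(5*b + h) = -40*b^2 - 3*b*h + h^2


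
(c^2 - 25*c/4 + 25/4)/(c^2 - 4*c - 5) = (c - 5/4)/(c + 1)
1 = 1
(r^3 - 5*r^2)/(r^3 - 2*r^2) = (r - 5)/(r - 2)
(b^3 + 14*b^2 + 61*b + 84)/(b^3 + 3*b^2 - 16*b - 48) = (b + 7)/(b - 4)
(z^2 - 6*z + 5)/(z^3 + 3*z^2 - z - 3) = (z - 5)/(z^2 + 4*z + 3)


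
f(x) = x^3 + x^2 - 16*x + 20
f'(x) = 3*x^2 + 2*x - 16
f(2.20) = 0.29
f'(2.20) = 2.92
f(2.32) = 0.75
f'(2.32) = 4.79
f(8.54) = 579.13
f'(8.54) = 219.87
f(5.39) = 119.40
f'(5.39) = 81.94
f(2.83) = 5.39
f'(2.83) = 13.69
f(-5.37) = -20.10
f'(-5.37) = 59.77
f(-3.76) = 41.14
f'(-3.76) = 18.89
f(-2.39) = 50.30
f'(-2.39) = -3.64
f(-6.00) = -64.00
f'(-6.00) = 80.00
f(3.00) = 8.00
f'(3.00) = 17.00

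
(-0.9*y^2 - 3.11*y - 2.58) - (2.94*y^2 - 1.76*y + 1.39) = -3.84*y^2 - 1.35*y - 3.97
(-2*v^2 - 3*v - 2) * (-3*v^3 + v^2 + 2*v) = 6*v^5 + 7*v^4 - v^3 - 8*v^2 - 4*v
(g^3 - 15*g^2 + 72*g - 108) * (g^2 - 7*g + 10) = g^5 - 22*g^4 + 187*g^3 - 762*g^2 + 1476*g - 1080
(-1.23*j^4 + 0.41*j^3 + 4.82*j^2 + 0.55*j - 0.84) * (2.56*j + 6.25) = -3.1488*j^5 - 6.6379*j^4 + 14.9017*j^3 + 31.533*j^2 + 1.2871*j - 5.25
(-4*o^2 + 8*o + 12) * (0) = 0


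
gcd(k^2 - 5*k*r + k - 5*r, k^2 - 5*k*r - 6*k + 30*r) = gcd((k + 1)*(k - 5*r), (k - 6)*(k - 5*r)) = -k + 5*r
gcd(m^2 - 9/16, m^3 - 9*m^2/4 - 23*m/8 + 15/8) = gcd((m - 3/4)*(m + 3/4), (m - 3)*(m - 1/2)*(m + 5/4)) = 1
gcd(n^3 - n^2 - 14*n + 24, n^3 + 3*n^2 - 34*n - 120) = n + 4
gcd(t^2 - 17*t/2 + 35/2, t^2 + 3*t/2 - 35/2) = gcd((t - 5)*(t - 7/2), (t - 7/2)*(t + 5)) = t - 7/2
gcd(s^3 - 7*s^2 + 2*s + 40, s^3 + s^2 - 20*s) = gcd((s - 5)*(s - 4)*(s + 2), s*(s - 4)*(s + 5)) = s - 4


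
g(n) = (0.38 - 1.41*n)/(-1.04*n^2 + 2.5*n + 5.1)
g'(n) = (0.38 - 1.41*n)*(2.08*n - 2.5)/(-1.04*n^2 + 2.5*n + 5.1)^2 - 1.41/(-1.04*n^2 + 2.5*n + 5.1) = (-1.4664*n^2 + 0.7904*n - 8.141)/(1.0816*n^4 - 5.2*n^3 - 4.358*n^2 + 25.5*n + 26.01)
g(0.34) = -0.02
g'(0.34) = -0.24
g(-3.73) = -0.30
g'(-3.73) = -0.09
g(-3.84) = -0.29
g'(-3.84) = -0.08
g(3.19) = -1.65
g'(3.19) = -3.31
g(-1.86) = -0.95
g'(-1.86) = -1.48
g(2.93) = -1.07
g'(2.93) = -1.51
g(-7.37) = -0.15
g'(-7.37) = -0.02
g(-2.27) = -0.60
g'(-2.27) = -0.50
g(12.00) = 0.14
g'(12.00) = -0.02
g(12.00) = 0.14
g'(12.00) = -0.02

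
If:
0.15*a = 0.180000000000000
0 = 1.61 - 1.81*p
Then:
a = 1.20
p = 0.89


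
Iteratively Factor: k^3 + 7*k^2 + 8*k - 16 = (k + 4)*(k^2 + 3*k - 4) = (k - 1)*(k + 4)*(k + 4)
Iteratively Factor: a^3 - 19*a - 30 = (a - 5)*(a^2 + 5*a + 6) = (a - 5)*(a + 2)*(a + 3)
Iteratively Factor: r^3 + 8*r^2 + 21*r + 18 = (r + 2)*(r^2 + 6*r + 9) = (r + 2)*(r + 3)*(r + 3)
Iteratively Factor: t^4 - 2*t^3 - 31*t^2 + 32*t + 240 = (t + 4)*(t^3 - 6*t^2 - 7*t + 60) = (t - 4)*(t + 4)*(t^2 - 2*t - 15) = (t - 5)*(t - 4)*(t + 4)*(t + 3)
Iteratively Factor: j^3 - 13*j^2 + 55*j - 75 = (j - 3)*(j^2 - 10*j + 25) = (j - 5)*(j - 3)*(j - 5)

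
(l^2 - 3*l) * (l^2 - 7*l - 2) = l^4 - 10*l^3 + 19*l^2 + 6*l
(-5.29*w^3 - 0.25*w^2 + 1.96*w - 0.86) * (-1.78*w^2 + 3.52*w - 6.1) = 9.4162*w^5 - 18.1758*w^4 + 27.9002*w^3 + 9.955*w^2 - 14.9832*w + 5.246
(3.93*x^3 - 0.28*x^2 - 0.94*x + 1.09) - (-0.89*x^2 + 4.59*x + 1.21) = 3.93*x^3 + 0.61*x^2 - 5.53*x - 0.12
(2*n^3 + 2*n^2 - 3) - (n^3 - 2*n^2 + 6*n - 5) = n^3 + 4*n^2 - 6*n + 2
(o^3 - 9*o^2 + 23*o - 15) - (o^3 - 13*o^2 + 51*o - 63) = 4*o^2 - 28*o + 48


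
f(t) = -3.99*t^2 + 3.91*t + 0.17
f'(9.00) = -67.91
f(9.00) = -287.83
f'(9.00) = -67.91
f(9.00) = -287.83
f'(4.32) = -30.56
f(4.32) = -57.40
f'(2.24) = -13.97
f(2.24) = -11.09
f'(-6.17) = 53.15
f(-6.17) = -175.85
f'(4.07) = -28.57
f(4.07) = -50.01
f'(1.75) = -10.06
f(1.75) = -5.21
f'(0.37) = 0.96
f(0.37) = 1.07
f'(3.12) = -20.99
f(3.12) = -26.47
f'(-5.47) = 47.56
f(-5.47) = -140.60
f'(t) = 3.91 - 7.98*t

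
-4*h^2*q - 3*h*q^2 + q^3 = q*(-4*h + q)*(h + q)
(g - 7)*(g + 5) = g^2 - 2*g - 35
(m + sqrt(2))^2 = m^2 + 2*sqrt(2)*m + 2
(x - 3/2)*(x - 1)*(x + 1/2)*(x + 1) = x^4 - x^3 - 7*x^2/4 + x + 3/4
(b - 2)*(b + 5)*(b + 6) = b^3 + 9*b^2 + 8*b - 60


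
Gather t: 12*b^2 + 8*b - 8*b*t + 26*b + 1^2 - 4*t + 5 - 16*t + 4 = 12*b^2 + 34*b + t*(-8*b - 20) + 10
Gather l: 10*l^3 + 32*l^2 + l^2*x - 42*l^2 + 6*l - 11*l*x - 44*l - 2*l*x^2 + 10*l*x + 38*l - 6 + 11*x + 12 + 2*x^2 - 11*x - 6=10*l^3 + l^2*(x - 10) + l*(-2*x^2 - x) + 2*x^2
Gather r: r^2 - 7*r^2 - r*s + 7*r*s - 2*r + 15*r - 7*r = -6*r^2 + r*(6*s + 6)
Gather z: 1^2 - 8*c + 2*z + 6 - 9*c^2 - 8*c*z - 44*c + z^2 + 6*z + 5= -9*c^2 - 52*c + z^2 + z*(8 - 8*c) + 12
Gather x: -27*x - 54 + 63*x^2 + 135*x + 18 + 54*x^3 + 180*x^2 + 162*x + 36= 54*x^3 + 243*x^2 + 270*x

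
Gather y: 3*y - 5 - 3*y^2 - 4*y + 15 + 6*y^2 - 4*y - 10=3*y^2 - 5*y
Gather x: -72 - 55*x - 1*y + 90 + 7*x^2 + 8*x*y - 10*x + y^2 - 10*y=7*x^2 + x*(8*y - 65) + y^2 - 11*y + 18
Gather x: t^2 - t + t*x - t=t^2 + t*x - 2*t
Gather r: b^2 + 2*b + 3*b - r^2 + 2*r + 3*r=b^2 + 5*b - r^2 + 5*r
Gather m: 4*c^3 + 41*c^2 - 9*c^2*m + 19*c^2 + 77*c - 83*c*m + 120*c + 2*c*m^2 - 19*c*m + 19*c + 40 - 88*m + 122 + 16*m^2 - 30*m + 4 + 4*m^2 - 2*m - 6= 4*c^3 + 60*c^2 + 216*c + m^2*(2*c + 20) + m*(-9*c^2 - 102*c - 120) + 160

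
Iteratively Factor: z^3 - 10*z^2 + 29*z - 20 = (z - 1)*(z^2 - 9*z + 20) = (z - 4)*(z - 1)*(z - 5)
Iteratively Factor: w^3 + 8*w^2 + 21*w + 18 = (w + 2)*(w^2 + 6*w + 9) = (w + 2)*(w + 3)*(w + 3)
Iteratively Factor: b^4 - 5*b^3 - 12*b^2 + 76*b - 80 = (b - 2)*(b^3 - 3*b^2 - 18*b + 40) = (b - 2)*(b + 4)*(b^2 - 7*b + 10) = (b - 5)*(b - 2)*(b + 4)*(b - 2)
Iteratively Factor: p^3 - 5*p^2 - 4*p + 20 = (p - 2)*(p^2 - 3*p - 10) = (p - 2)*(p + 2)*(p - 5)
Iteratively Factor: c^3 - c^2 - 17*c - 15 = (c + 3)*(c^2 - 4*c - 5) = (c - 5)*(c + 3)*(c + 1)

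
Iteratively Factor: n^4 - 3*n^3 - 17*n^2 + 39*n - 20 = (n - 1)*(n^3 - 2*n^2 - 19*n + 20) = (n - 1)*(n + 4)*(n^2 - 6*n + 5) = (n - 1)^2*(n + 4)*(n - 5)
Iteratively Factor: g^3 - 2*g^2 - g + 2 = (g - 1)*(g^2 - g - 2) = (g - 1)*(g + 1)*(g - 2)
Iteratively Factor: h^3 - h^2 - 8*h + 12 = (h - 2)*(h^2 + h - 6) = (h - 2)*(h + 3)*(h - 2)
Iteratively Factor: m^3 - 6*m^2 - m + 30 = (m - 3)*(m^2 - 3*m - 10) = (m - 5)*(m - 3)*(m + 2)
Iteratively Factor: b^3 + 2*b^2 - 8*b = (b - 2)*(b^2 + 4*b) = b*(b - 2)*(b + 4)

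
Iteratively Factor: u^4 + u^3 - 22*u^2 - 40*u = (u + 2)*(u^3 - u^2 - 20*u) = (u + 2)*(u + 4)*(u^2 - 5*u) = u*(u + 2)*(u + 4)*(u - 5)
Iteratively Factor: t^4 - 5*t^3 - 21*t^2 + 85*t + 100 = (t + 1)*(t^3 - 6*t^2 - 15*t + 100) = (t - 5)*(t + 1)*(t^2 - t - 20) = (t - 5)^2*(t + 1)*(t + 4)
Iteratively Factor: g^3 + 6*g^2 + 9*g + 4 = (g + 1)*(g^2 + 5*g + 4) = (g + 1)^2*(g + 4)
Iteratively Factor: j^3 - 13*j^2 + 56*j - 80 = (j - 4)*(j^2 - 9*j + 20) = (j - 4)^2*(j - 5)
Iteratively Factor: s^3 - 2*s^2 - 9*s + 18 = (s - 3)*(s^2 + s - 6) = (s - 3)*(s - 2)*(s + 3)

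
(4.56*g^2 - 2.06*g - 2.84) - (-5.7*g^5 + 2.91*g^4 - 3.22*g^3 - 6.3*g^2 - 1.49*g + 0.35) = 5.7*g^5 - 2.91*g^4 + 3.22*g^3 + 10.86*g^2 - 0.57*g - 3.19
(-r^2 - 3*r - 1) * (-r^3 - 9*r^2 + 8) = r^5 + 12*r^4 + 28*r^3 + r^2 - 24*r - 8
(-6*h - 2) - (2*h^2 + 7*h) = -2*h^2 - 13*h - 2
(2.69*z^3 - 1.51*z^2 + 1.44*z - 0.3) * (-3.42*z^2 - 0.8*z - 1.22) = -9.1998*z^5 + 3.0122*z^4 - 6.9986*z^3 + 1.7162*z^2 - 1.5168*z + 0.366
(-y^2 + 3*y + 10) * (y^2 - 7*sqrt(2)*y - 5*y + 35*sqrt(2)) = -y^4 + 8*y^3 + 7*sqrt(2)*y^3 - 56*sqrt(2)*y^2 - 5*y^2 - 50*y + 35*sqrt(2)*y + 350*sqrt(2)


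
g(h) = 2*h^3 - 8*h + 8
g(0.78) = 2.71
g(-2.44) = -1.53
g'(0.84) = -3.77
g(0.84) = 2.47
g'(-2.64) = 33.82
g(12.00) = 3368.00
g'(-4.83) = 131.97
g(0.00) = 8.00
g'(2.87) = 41.42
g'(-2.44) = 27.72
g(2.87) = 32.32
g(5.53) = 301.98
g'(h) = 6*h^2 - 8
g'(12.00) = 856.00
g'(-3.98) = 87.04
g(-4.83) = -178.72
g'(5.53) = 175.49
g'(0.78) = -4.35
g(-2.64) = -7.68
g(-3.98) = -86.25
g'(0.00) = -8.00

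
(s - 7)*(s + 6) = s^2 - s - 42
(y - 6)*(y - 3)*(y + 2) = y^3 - 7*y^2 + 36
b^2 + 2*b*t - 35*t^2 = (b - 5*t)*(b + 7*t)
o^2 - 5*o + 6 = (o - 3)*(o - 2)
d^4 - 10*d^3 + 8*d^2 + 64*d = d*(d - 8)*(d - 4)*(d + 2)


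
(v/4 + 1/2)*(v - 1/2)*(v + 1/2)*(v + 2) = v^4/4 + v^3 + 15*v^2/16 - v/4 - 1/4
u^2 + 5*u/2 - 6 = (u - 3/2)*(u + 4)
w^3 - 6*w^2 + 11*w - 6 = (w - 3)*(w - 2)*(w - 1)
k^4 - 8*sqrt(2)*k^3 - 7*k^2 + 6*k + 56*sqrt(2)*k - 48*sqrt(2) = (k - 2)*(k - 1)*(k + 3)*(k - 8*sqrt(2))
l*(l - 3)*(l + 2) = l^3 - l^2 - 6*l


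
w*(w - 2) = w^2 - 2*w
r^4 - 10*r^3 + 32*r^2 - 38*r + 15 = (r - 5)*(r - 3)*(r - 1)^2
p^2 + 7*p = p*(p + 7)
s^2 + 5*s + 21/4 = (s + 3/2)*(s + 7/2)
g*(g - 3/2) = g^2 - 3*g/2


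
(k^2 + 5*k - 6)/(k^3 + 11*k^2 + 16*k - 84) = (k - 1)/(k^2 + 5*k - 14)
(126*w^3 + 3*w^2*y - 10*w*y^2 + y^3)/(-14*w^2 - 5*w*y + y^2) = (-18*w^2 - 3*w*y + y^2)/(2*w + y)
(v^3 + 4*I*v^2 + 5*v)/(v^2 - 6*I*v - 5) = v*(v + 5*I)/(v - 5*I)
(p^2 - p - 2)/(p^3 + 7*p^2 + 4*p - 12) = (p^2 - p - 2)/(p^3 + 7*p^2 + 4*p - 12)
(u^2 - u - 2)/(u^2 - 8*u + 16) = (u^2 - u - 2)/(u^2 - 8*u + 16)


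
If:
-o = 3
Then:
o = -3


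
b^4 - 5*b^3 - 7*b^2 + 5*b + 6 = (b - 6)*(b - 1)*(b + 1)^2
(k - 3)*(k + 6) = k^2 + 3*k - 18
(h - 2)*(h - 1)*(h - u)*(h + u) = h^4 - 3*h^3 - h^2*u^2 + 2*h^2 + 3*h*u^2 - 2*u^2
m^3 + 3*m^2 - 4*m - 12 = (m - 2)*(m + 2)*(m + 3)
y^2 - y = y*(y - 1)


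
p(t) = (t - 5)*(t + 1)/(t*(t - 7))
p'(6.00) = -2.31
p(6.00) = -1.17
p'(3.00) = -0.22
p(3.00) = 0.67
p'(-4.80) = -0.05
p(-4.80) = 0.66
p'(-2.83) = -0.11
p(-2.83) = 0.52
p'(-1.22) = -0.51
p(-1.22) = 0.14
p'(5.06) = -0.64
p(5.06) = -0.04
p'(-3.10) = -0.10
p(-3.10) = 0.54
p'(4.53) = -0.41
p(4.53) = 0.23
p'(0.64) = -1.80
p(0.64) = 1.76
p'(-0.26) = -10.61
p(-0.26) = -2.06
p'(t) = (t - 5)/(t*(t - 7)) + (t + 1)/(t*(t - 7)) - (t - 5)*(t + 1)/(t*(t - 7)^2) - (t - 5)*(t + 1)/(t^2*(t - 7)) = (-3*t^2 + 10*t - 35)/(t^2*(t^2 - 14*t + 49))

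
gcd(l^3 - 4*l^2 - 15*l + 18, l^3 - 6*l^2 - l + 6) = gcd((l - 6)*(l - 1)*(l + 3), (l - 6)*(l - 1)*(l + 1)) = l^2 - 7*l + 6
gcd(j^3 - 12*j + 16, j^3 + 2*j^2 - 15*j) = 1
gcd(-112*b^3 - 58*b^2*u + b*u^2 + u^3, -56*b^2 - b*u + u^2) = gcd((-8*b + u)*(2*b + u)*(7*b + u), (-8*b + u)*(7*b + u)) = -56*b^2 - b*u + u^2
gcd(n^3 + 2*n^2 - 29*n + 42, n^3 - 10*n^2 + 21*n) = n - 3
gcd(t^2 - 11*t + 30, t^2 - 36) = t - 6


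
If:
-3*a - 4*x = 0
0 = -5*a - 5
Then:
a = -1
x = 3/4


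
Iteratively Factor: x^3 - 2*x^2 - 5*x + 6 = (x + 2)*(x^2 - 4*x + 3) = (x - 3)*(x + 2)*(x - 1)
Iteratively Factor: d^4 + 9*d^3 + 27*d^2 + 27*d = (d)*(d^3 + 9*d^2 + 27*d + 27) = d*(d + 3)*(d^2 + 6*d + 9) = d*(d + 3)^2*(d + 3)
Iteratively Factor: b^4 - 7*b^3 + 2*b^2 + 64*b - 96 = (b + 3)*(b^3 - 10*b^2 + 32*b - 32) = (b - 4)*(b + 3)*(b^2 - 6*b + 8) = (b - 4)*(b - 2)*(b + 3)*(b - 4)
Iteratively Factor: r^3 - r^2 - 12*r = (r + 3)*(r^2 - 4*r) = (r - 4)*(r + 3)*(r)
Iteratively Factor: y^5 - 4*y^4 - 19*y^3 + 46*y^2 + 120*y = (y - 5)*(y^4 + y^3 - 14*y^2 - 24*y) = y*(y - 5)*(y^3 + y^2 - 14*y - 24) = y*(y - 5)*(y + 3)*(y^2 - 2*y - 8) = y*(y - 5)*(y + 2)*(y + 3)*(y - 4)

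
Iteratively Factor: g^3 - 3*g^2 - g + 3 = (g - 3)*(g^2 - 1) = (g - 3)*(g - 1)*(g + 1)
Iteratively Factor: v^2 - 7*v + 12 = (v - 3)*(v - 4)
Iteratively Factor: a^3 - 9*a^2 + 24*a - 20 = (a - 2)*(a^2 - 7*a + 10) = (a - 5)*(a - 2)*(a - 2)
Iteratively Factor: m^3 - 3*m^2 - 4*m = (m - 4)*(m^2 + m) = m*(m - 4)*(m + 1)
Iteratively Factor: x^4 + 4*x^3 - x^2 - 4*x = (x + 1)*(x^3 + 3*x^2 - 4*x) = x*(x + 1)*(x^2 + 3*x - 4) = x*(x - 1)*(x + 1)*(x + 4)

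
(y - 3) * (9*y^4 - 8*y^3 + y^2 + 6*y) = 9*y^5 - 35*y^4 + 25*y^3 + 3*y^2 - 18*y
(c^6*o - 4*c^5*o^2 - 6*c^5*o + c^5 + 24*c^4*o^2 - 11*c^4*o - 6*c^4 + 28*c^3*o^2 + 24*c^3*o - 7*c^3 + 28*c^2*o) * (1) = c^6*o - 4*c^5*o^2 - 6*c^5*o + c^5 + 24*c^4*o^2 - 11*c^4*o - 6*c^4 + 28*c^3*o^2 + 24*c^3*o - 7*c^3 + 28*c^2*o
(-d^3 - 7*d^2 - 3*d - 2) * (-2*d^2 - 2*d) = 2*d^5 + 16*d^4 + 20*d^3 + 10*d^2 + 4*d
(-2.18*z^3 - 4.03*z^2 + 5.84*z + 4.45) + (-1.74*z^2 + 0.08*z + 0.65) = -2.18*z^3 - 5.77*z^2 + 5.92*z + 5.1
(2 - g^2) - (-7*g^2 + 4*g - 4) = 6*g^2 - 4*g + 6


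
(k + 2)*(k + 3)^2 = k^3 + 8*k^2 + 21*k + 18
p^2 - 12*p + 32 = (p - 8)*(p - 4)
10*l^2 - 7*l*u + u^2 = (-5*l + u)*(-2*l + u)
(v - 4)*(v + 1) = v^2 - 3*v - 4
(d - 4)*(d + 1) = d^2 - 3*d - 4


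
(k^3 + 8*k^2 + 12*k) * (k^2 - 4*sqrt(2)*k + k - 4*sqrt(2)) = k^5 - 4*sqrt(2)*k^4 + 9*k^4 - 36*sqrt(2)*k^3 + 20*k^3 - 80*sqrt(2)*k^2 + 12*k^2 - 48*sqrt(2)*k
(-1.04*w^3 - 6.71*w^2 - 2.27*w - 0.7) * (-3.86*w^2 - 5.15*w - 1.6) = 4.0144*w^5 + 31.2566*w^4 + 44.9827*w^3 + 25.1285*w^2 + 7.237*w + 1.12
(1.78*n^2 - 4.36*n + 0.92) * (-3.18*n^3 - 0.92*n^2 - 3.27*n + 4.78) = -5.6604*n^5 + 12.2272*n^4 - 4.735*n^3 + 21.9192*n^2 - 23.8492*n + 4.3976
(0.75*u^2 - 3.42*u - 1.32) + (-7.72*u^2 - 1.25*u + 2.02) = -6.97*u^2 - 4.67*u + 0.7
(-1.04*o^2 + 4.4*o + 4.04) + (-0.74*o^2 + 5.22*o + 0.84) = -1.78*o^2 + 9.62*o + 4.88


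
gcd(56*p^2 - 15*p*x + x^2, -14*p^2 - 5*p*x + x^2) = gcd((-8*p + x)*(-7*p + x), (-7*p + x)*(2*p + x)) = -7*p + x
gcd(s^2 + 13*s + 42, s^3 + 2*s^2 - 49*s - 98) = s + 7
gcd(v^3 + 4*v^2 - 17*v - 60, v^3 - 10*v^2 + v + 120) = v + 3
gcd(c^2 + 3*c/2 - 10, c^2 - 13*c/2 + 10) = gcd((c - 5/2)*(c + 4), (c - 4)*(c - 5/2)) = c - 5/2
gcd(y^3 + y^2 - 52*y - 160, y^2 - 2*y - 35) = y + 5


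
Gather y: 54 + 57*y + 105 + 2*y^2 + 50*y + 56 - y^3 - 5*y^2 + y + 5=-y^3 - 3*y^2 + 108*y + 220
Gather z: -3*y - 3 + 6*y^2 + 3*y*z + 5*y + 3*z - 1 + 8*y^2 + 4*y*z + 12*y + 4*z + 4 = 14*y^2 + 14*y + z*(7*y + 7)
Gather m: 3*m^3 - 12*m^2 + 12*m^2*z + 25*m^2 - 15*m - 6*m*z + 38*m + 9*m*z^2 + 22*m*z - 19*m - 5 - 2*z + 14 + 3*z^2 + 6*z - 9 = 3*m^3 + m^2*(12*z + 13) + m*(9*z^2 + 16*z + 4) + 3*z^2 + 4*z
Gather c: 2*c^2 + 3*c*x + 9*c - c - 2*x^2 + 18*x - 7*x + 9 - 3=2*c^2 + c*(3*x + 8) - 2*x^2 + 11*x + 6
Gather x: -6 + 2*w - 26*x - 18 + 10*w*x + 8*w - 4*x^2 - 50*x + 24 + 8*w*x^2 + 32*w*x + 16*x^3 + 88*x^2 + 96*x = 10*w + 16*x^3 + x^2*(8*w + 84) + x*(42*w + 20)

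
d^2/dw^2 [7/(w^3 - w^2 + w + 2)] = 14*((1 - 3*w)*(w^3 - w^2 + w + 2) + (3*w^2 - 2*w + 1)^2)/(w^3 - w^2 + w + 2)^3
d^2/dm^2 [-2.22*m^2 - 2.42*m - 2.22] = -4.44000000000000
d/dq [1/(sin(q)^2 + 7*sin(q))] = -(2*sin(q) + 7)*cos(q)/((sin(q) + 7)^2*sin(q)^2)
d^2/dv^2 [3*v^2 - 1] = 6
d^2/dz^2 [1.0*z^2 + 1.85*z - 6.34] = 2.00000000000000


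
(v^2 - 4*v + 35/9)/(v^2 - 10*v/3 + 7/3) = (v - 5/3)/(v - 1)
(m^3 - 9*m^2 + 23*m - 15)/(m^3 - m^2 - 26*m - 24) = (-m^3 + 9*m^2 - 23*m + 15)/(-m^3 + m^2 + 26*m + 24)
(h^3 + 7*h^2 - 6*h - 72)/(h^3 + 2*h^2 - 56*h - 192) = (h - 3)/(h - 8)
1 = 1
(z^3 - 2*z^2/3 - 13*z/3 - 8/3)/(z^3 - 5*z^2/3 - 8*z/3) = (z + 1)/z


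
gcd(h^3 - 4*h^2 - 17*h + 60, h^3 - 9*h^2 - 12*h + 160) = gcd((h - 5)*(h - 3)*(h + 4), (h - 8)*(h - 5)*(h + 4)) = h^2 - h - 20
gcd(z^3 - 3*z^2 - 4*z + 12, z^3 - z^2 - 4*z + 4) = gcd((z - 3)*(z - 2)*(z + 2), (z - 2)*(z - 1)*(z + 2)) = z^2 - 4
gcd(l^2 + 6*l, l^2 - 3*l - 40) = 1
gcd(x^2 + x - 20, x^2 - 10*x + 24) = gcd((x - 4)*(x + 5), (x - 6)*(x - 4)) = x - 4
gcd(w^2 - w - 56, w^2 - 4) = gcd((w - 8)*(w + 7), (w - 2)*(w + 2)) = 1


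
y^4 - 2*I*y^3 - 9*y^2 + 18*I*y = y*(y - 3)*(y + 3)*(y - 2*I)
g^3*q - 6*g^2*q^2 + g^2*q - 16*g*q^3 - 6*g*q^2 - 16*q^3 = (g - 8*q)*(g + 2*q)*(g*q + q)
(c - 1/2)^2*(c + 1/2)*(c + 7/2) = c^4 + 3*c^3 - 2*c^2 - 3*c/4 + 7/16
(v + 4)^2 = v^2 + 8*v + 16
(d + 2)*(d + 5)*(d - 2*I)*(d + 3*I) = d^4 + 7*d^3 + I*d^3 + 16*d^2 + 7*I*d^2 + 42*d + 10*I*d + 60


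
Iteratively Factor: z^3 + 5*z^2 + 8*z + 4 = (z + 2)*(z^2 + 3*z + 2) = (z + 2)^2*(z + 1)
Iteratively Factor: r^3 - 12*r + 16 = (r + 4)*(r^2 - 4*r + 4) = (r - 2)*(r + 4)*(r - 2)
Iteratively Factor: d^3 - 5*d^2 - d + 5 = (d - 5)*(d^2 - 1) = (d - 5)*(d - 1)*(d + 1)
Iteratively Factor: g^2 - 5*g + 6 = (g - 2)*(g - 3)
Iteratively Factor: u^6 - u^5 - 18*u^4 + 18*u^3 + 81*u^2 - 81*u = (u + 3)*(u^5 - 4*u^4 - 6*u^3 + 36*u^2 - 27*u) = (u + 3)^2*(u^4 - 7*u^3 + 15*u^2 - 9*u) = (u - 3)*(u + 3)^2*(u^3 - 4*u^2 + 3*u) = (u - 3)*(u - 1)*(u + 3)^2*(u^2 - 3*u) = u*(u - 3)*(u - 1)*(u + 3)^2*(u - 3)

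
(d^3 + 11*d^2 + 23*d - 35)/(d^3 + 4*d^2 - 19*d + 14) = (d + 5)/(d - 2)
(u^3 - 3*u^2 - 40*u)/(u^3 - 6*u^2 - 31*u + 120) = u/(u - 3)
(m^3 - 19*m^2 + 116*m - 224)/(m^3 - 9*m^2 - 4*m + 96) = (m - 7)/(m + 3)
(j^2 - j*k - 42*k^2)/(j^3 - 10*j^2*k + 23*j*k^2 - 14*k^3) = (j + 6*k)/(j^2 - 3*j*k + 2*k^2)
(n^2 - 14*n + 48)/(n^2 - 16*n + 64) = (n - 6)/(n - 8)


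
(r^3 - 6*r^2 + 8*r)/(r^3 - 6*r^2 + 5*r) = (r^2 - 6*r + 8)/(r^2 - 6*r + 5)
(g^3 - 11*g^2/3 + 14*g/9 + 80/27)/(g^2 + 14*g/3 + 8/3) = (9*g^2 - 39*g + 40)/(9*(g + 4))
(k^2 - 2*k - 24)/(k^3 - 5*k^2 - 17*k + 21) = (k^2 - 2*k - 24)/(k^3 - 5*k^2 - 17*k + 21)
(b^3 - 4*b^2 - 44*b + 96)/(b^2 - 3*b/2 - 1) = 2*(b^2 - 2*b - 48)/(2*b + 1)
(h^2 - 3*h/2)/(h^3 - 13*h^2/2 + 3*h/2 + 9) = h/(h^2 - 5*h - 6)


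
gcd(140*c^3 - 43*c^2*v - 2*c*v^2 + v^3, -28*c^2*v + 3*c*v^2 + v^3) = -28*c^2 + 3*c*v + v^2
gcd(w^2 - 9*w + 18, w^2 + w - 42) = w - 6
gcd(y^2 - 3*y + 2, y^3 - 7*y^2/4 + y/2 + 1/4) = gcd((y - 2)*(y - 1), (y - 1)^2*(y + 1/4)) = y - 1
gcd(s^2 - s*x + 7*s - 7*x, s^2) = 1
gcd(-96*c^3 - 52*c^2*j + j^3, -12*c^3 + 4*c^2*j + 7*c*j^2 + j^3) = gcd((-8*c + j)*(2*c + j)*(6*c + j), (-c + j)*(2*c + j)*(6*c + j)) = 12*c^2 + 8*c*j + j^2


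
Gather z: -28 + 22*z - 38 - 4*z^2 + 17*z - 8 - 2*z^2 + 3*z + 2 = -6*z^2 + 42*z - 72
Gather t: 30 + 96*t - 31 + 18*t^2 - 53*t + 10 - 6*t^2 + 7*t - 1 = 12*t^2 + 50*t + 8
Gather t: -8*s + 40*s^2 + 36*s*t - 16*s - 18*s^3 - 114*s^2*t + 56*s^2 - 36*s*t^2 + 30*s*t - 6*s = -18*s^3 + 96*s^2 - 36*s*t^2 - 30*s + t*(-114*s^2 + 66*s)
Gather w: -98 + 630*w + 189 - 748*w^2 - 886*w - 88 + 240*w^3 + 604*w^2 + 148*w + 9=240*w^3 - 144*w^2 - 108*w + 12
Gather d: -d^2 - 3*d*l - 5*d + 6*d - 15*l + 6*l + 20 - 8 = -d^2 + d*(1 - 3*l) - 9*l + 12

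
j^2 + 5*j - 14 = (j - 2)*(j + 7)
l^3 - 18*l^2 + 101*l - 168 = (l - 8)*(l - 7)*(l - 3)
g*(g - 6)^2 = g^3 - 12*g^2 + 36*g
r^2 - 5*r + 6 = (r - 3)*(r - 2)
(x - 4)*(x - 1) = x^2 - 5*x + 4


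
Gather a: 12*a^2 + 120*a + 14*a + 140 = 12*a^2 + 134*a + 140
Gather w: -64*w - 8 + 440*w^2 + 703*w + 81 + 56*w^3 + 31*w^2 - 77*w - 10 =56*w^3 + 471*w^2 + 562*w + 63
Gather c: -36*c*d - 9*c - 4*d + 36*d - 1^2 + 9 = c*(-36*d - 9) + 32*d + 8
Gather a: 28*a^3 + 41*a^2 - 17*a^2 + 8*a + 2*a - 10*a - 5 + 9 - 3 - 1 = 28*a^3 + 24*a^2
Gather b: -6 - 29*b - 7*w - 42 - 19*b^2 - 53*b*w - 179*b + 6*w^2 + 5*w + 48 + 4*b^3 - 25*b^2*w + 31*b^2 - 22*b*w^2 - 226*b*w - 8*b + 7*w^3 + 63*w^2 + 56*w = 4*b^3 + b^2*(12 - 25*w) + b*(-22*w^2 - 279*w - 216) + 7*w^3 + 69*w^2 + 54*w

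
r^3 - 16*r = r*(r - 4)*(r + 4)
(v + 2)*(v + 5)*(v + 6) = v^3 + 13*v^2 + 52*v + 60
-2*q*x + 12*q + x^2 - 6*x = (-2*q + x)*(x - 6)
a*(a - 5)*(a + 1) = a^3 - 4*a^2 - 5*a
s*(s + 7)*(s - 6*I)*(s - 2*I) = s^4 + 7*s^3 - 8*I*s^3 - 12*s^2 - 56*I*s^2 - 84*s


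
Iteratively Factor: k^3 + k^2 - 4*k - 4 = (k + 2)*(k^2 - k - 2) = (k - 2)*(k + 2)*(k + 1)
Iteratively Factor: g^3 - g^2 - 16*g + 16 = (g + 4)*(g^2 - 5*g + 4) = (g - 1)*(g + 4)*(g - 4)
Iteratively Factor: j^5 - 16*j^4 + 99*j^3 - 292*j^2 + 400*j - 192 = (j - 4)*(j^4 - 12*j^3 + 51*j^2 - 88*j + 48) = (j - 4)*(j - 3)*(j^3 - 9*j^2 + 24*j - 16) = (j - 4)^2*(j - 3)*(j^2 - 5*j + 4) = (j - 4)^3*(j - 3)*(j - 1)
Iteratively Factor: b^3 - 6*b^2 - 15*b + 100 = (b - 5)*(b^2 - b - 20) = (b - 5)^2*(b + 4)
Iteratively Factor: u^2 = (u)*(u)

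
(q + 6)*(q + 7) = q^2 + 13*q + 42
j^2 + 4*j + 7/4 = (j + 1/2)*(j + 7/2)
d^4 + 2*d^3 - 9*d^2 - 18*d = d*(d - 3)*(d + 2)*(d + 3)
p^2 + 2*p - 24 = (p - 4)*(p + 6)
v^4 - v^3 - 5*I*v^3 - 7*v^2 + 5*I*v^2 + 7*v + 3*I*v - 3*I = (v - 1)*(v - 3*I)*(v - I)^2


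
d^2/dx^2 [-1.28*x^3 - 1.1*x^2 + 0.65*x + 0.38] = -7.68*x - 2.2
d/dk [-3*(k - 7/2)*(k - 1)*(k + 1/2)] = -9*k^2 + 24*k - 15/4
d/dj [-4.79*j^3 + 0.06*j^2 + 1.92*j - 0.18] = -14.37*j^2 + 0.12*j + 1.92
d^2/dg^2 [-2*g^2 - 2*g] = -4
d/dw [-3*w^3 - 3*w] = -9*w^2 - 3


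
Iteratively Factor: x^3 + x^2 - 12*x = (x)*(x^2 + x - 12) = x*(x - 3)*(x + 4)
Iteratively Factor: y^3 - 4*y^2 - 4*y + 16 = (y - 2)*(y^2 - 2*y - 8) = (y - 2)*(y + 2)*(y - 4)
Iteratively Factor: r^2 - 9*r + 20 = (r - 4)*(r - 5)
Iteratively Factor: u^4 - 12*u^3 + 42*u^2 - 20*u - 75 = (u - 5)*(u^3 - 7*u^2 + 7*u + 15) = (u - 5)*(u - 3)*(u^2 - 4*u - 5) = (u - 5)*(u - 3)*(u + 1)*(u - 5)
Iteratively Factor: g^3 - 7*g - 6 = (g + 1)*(g^2 - g - 6) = (g - 3)*(g + 1)*(g + 2)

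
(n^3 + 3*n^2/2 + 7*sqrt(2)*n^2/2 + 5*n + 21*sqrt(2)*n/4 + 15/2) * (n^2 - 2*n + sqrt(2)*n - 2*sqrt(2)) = n^5 - n^4/2 + 9*sqrt(2)*n^4/2 - 9*sqrt(2)*n^3/4 + 9*n^3 - 17*sqrt(2)*n^2/2 - 6*n^2 - 36*n - 5*sqrt(2)*n/2 - 15*sqrt(2)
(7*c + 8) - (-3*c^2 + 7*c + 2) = 3*c^2 + 6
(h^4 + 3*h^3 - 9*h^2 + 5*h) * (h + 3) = h^5 + 6*h^4 - 22*h^2 + 15*h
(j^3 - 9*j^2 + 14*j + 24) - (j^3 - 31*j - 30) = -9*j^2 + 45*j + 54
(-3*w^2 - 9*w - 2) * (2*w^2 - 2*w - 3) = -6*w^4 - 12*w^3 + 23*w^2 + 31*w + 6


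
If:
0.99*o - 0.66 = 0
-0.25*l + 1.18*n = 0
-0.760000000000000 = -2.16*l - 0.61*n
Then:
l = 0.33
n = 0.07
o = 0.67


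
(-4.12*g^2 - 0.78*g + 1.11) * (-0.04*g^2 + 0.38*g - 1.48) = 0.1648*g^4 - 1.5344*g^3 + 5.7568*g^2 + 1.5762*g - 1.6428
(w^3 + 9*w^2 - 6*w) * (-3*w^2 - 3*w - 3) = -3*w^5 - 30*w^4 - 12*w^3 - 9*w^2 + 18*w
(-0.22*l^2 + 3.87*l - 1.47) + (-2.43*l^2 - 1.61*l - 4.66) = -2.65*l^2 + 2.26*l - 6.13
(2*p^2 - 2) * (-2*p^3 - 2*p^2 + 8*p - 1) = -4*p^5 - 4*p^4 + 20*p^3 + 2*p^2 - 16*p + 2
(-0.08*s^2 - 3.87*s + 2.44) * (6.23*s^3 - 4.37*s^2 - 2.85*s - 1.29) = -0.4984*s^5 - 23.7605*s^4 + 32.3411*s^3 + 0.4699*s^2 - 1.9617*s - 3.1476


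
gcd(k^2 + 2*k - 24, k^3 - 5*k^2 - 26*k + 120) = k - 4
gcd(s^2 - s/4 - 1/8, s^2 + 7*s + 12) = 1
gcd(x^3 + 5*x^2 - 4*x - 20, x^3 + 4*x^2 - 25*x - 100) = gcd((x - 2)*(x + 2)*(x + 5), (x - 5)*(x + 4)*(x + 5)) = x + 5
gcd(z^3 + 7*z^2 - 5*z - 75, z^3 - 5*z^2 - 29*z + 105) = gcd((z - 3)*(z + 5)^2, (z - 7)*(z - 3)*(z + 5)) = z^2 + 2*z - 15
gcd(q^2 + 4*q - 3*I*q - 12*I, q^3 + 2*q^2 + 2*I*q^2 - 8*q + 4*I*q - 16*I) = q + 4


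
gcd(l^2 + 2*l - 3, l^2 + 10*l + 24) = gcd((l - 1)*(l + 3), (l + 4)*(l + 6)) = 1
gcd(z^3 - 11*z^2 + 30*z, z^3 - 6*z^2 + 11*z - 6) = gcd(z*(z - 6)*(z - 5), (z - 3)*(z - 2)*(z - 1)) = 1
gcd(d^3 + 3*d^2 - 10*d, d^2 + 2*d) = d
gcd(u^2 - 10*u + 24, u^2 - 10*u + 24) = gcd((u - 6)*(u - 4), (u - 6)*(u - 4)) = u^2 - 10*u + 24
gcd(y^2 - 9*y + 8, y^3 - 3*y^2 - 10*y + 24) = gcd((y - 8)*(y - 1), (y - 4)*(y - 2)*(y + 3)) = 1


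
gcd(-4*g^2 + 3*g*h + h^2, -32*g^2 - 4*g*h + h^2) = 4*g + h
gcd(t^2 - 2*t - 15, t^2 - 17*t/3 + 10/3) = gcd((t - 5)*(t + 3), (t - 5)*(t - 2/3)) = t - 5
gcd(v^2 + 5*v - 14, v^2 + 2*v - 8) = v - 2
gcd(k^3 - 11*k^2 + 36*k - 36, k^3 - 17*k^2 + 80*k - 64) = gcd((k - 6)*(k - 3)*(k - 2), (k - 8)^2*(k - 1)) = 1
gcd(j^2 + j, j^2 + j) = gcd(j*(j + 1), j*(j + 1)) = j^2 + j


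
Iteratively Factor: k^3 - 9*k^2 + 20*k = (k - 5)*(k^2 - 4*k) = (k - 5)*(k - 4)*(k)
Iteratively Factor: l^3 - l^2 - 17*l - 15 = (l - 5)*(l^2 + 4*l + 3) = (l - 5)*(l + 3)*(l + 1)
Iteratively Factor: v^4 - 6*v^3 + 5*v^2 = (v)*(v^3 - 6*v^2 + 5*v) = v*(v - 5)*(v^2 - v) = v^2*(v - 5)*(v - 1)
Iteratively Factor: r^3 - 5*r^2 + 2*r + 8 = (r - 2)*(r^2 - 3*r - 4) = (r - 2)*(r + 1)*(r - 4)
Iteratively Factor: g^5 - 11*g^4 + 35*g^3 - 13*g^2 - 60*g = (g - 5)*(g^4 - 6*g^3 + 5*g^2 + 12*g) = (g - 5)*(g + 1)*(g^3 - 7*g^2 + 12*g) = (g - 5)*(g - 3)*(g + 1)*(g^2 - 4*g) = (g - 5)*(g - 4)*(g - 3)*(g + 1)*(g)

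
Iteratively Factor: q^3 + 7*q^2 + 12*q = (q)*(q^2 + 7*q + 12) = q*(q + 4)*(q + 3)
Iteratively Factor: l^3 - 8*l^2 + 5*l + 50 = (l - 5)*(l^2 - 3*l - 10) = (l - 5)^2*(l + 2)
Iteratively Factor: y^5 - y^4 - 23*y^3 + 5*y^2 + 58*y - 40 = (y - 1)*(y^4 - 23*y^2 - 18*y + 40) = (y - 1)*(y + 4)*(y^3 - 4*y^2 - 7*y + 10) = (y - 1)*(y + 2)*(y + 4)*(y^2 - 6*y + 5) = (y - 5)*(y - 1)*(y + 2)*(y + 4)*(y - 1)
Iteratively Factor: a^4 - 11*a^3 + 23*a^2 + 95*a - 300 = (a + 3)*(a^3 - 14*a^2 + 65*a - 100) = (a - 5)*(a + 3)*(a^2 - 9*a + 20) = (a - 5)*(a - 4)*(a + 3)*(a - 5)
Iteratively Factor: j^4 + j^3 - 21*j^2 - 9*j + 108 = (j - 3)*(j^3 + 4*j^2 - 9*j - 36) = (j - 3)*(j + 4)*(j^2 - 9) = (j - 3)^2*(j + 4)*(j + 3)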